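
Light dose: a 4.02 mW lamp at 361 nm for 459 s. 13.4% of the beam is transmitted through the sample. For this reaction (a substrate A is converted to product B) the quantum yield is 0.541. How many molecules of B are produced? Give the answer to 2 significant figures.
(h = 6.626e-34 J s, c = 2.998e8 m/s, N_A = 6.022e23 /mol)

Photon energy at 361 nm: hc/λ = (6.626e-34)(2.998e8)/(361e-9) = 5.503e-19 J.
Energy delivered: (4.02 mW)(459 s) = 1.845 J.
Photons incident: 1.845 / 5.503e-19 = 3.353e18, i.e. 3.353e18/6.022e23 = 5.568e-6 mol.
Fraction absorbed: 1 − 13.4/100 = 0.8660.
Photons absorbed: 0.8660 × 5.568e-6 = 4.822e-6 mol.
Product: Φ × n_abs = 0.541 × 4.822e-6 = 2.609e-6 mol.
As a count: 2.609e-6 × 6.022e23 = 1.6e18.

1.6e18 molecules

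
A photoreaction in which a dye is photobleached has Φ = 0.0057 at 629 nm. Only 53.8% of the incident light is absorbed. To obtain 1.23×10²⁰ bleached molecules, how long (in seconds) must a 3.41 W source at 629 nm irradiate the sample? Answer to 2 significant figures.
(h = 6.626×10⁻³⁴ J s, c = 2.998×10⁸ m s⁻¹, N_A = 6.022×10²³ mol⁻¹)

Product: 1.23×10²⁰ / 6.022×10²³ = 2.043×10⁻⁴ mol.
Photons that must be absorbed: 2.043×10⁻⁴ / 0.0057 = 0.03584 mol.
Incident photons needed: 0.03584 / 0.538 = 0.06662 mol.
Photon energy: hc/λ = 3.158×10⁻¹⁹ J; per mole, 1.902×10⁵ J mol⁻¹.
Energy required: 0.06662 × 1.902×10⁵ = 1.267×10⁴ J.
Time: 1.267×10⁴ J / 3.41 W = 3700 s.

t ≈ 3700 s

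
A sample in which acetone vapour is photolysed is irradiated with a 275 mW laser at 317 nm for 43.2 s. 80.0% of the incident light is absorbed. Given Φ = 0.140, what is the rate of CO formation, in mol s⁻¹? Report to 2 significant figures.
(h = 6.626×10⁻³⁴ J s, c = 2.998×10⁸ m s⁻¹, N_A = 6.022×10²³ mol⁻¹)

Photon energy at 317 nm: hc/λ = (6.626×10⁻³⁴)(2.998×10⁸)/(317×10⁻⁹) = 6.266×10⁻¹⁹ J.
Energy delivered: (275 mW)(43.2 s) = 11.88 J.
Photons incident: 11.88 / 6.266×10⁻¹⁹ = 1.896×10¹⁹, i.e. 1.896×10¹⁹/6.022×10²³ = 3.148×10⁻⁵ mol.
Photons absorbed: 0.800 × 3.148×10⁻⁵ = 2.518×10⁻⁵ mol.
Product formed: 0.140 × 2.518×10⁻⁵ = 3.525×10⁻⁶ mol.
Rate: 3.525×10⁻⁶ / 43.2 s = 8.2×10⁻⁸ mol s⁻¹.

8.2×10⁻⁸ mol s⁻¹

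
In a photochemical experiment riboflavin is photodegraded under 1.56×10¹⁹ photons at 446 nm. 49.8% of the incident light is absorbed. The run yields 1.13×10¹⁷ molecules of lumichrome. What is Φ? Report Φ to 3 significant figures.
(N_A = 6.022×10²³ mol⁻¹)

Product: 1.13×10¹⁷ / 6.022×10²³ = 1.876×10⁻⁷ mol.
Moles of photons: 1.56×10¹⁹ / 6.022×10²³ = 2.591×10⁻⁵ mol.
Photons absorbed: 0.498 × 2.591×10⁻⁵ = 1.290×10⁻⁵ mol.
Φ = 1.876×10⁻⁷ mol / 1.290×10⁻⁵ mol photons = 0.0145.

Φ = 0.0145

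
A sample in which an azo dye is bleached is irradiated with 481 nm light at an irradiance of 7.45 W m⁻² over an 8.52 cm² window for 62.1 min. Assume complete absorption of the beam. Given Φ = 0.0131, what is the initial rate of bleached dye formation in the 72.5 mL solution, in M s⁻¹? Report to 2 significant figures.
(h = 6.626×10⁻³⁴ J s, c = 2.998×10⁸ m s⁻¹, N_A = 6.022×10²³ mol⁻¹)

4.6×10⁻⁹ M s⁻¹

Photon energy at 481 nm: hc/λ = (6.626×10⁻³⁴)(2.998×10⁸)/(481×10⁻⁹) = 4.130×10⁻¹⁹ J.
Energy delivered: (7.45 W m⁻²)(8.52×10⁻⁴ m²)(3726 s) = 23.65 J.
Photons incident: 23.65 / 4.130×10⁻¹⁹ = 5.726×10¹⁹, i.e. 5.726×10¹⁹/6.022×10²³ = 9.508×10⁻⁵ mol.
Product formed: 0.0131 × 9.508×10⁻⁵ = 1.246×10⁻⁶ mol.
Rate: 1.246×10⁻⁶ mol / (3726 s × 0.0725 L) = 4.6×10⁻⁹ M s⁻¹.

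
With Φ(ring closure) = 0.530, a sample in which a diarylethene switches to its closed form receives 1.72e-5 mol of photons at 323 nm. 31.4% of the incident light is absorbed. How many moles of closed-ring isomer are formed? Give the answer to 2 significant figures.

Photons absorbed: 0.314 × 1.72e-5 = 5.401e-6 mol.
Product: Φ × n_abs = 0.530 × 5.401e-6 = 2.863e-6 mol.

2.9e-6 mol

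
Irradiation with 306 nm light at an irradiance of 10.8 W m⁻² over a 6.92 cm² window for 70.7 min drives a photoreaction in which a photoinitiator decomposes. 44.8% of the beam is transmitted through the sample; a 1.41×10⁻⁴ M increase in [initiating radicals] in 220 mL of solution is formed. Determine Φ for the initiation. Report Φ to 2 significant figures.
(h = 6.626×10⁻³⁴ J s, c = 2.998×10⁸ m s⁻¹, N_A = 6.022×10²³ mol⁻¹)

Φ = 0.69

Product: (1.41×10⁻⁴ M)(0.22 L) = 3.102×10⁻⁵ mol.
Photon energy at 306 nm: hc/λ = (6.626×10⁻³⁴)(2.998×10⁸)/(306×10⁻⁹) = 6.492×10⁻¹⁹ J.
Energy delivered: (10.8 W m⁻²)(6.92×10⁻⁴ m²)(4242 s) = 31.70 J.
Photons incident: 31.70 / 6.492×10⁻¹⁹ = 4.883×10¹⁹, i.e. 4.883×10¹⁹/6.022×10²³ = 8.109×10⁻⁵ mol.
Fraction absorbed: 1 − 44.8/100 = 0.5520.
Photons absorbed: 0.5520 × 8.109×10⁻⁵ = 4.476×10⁻⁵ mol.
Φ = 3.102×10⁻⁵ mol / 4.476×10⁻⁵ mol photons = 0.69.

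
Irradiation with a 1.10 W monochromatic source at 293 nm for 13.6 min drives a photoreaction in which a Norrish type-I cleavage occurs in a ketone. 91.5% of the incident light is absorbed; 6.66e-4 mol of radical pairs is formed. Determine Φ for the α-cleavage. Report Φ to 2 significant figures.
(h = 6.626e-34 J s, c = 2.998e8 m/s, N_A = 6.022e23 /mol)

Photon energy at 293 nm: hc/λ = (6.626e-34)(2.998e8)/(293e-9) = 6.780e-19 J.
Energy delivered: (1.10 W)(816 s) = 897.6 J.
Photons incident: 897.6 / 6.780e-19 = 1.324e21, i.e. 1.324e21/6.022e23 = 0.002199 mol.
Photons absorbed: 0.915 × 0.002199 = 0.002012 mol.
Φ = 6.66e-4 mol / 0.002012 mol photons = 0.33.

Φ = 0.33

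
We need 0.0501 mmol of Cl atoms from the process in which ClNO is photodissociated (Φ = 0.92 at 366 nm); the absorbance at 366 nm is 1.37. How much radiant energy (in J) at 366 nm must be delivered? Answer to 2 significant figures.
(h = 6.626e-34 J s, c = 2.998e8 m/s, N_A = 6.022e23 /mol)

Product: 0.0501 mmol = 5.01e-5 mol.
Photons that must be absorbed: 5.01e-5 / 0.92 = 5.446e-5 mol.
Fraction absorbed: 1 − 10^(−1.37) = 0.9573.
Incident photons needed: 5.446e-5 / 0.9573 = 5.689e-5 mol.
Photon energy: hc/λ = 5.428e-19 J; per mole, 3.269e5 J mol⁻¹.
Energy required: 5.689e-5 × 3.269e5 = 19 J.

19 J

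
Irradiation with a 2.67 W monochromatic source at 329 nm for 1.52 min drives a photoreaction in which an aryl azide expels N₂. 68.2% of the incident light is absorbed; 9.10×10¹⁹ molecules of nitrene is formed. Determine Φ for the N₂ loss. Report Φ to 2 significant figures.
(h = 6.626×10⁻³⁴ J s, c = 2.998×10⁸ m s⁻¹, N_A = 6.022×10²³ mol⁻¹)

Product: 9.10×10¹⁹ / 6.022×10²³ = 1.511×10⁻⁴ mol.
Photon energy at 329 nm: hc/λ = (6.626×10⁻³⁴)(2.998×10⁸)/(329×10⁻⁹) = 6.038×10⁻¹⁹ J.
Energy delivered: (2.67 W)(91.2 s) = 243.5 J.
Photons incident: 243.5 / 6.038×10⁻¹⁹ = 4.033×10²⁰, i.e. 4.033×10²⁰/6.022×10²³ = 6.697×10⁻⁴ mol.
Photons absorbed: 0.682 × 6.697×10⁻⁴ = 4.567×10⁻⁴ mol.
Φ = 1.511×10⁻⁴ mol / 4.567×10⁻⁴ mol photons = 0.33.

Φ = 0.33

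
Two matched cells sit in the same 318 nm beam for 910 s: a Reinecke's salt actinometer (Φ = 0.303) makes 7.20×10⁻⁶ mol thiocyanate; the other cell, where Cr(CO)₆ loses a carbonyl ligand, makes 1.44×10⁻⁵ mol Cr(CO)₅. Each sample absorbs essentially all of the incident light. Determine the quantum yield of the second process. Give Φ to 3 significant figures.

Φ = 0.606

Photons absorbed by the actinometer: 7.20×10⁻⁶ / 0.303 = 2.376×10⁻⁵ mol.
Φ(unknown) = 1.44×10⁻⁵ / 2.376×10⁻⁵ = 0.606.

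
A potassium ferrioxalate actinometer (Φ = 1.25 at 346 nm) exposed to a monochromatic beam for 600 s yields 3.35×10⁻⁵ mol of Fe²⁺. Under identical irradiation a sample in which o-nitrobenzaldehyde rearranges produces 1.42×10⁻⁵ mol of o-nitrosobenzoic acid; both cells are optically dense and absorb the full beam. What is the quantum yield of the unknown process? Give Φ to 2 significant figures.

Φ = 0.53

Photons absorbed by the actinometer: 3.35×10⁻⁵ / 1.25 = 2.680×10⁻⁵ mol.
Φ(unknown) = 1.42×10⁻⁵ / 2.680×10⁻⁵ = 0.53.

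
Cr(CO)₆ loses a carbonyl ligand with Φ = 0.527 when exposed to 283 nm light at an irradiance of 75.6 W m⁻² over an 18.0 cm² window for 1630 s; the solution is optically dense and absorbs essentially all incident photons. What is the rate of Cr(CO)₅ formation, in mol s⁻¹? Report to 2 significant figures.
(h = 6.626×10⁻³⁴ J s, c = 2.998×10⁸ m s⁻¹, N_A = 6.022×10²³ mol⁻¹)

Photon energy at 283 nm: hc/λ = (6.626×10⁻³⁴)(2.998×10⁸)/(283×10⁻⁹) = 7.019×10⁻¹⁹ J.
Energy delivered: (75.6 W m⁻²)(18.0×10⁻⁴ m²)(1630 s) = 221.8 J.
Photons incident: 221.8 / 7.019×10⁻¹⁹ = 3.160×10²⁰, i.e. 3.160×10²⁰/6.022×10²³ = 5.247×10⁻⁴ mol.
Product formed: 0.527 × 5.247×10⁻⁴ = 2.765×10⁻⁴ mol.
Rate: 2.765×10⁻⁴ / 1630 s = 1.7×10⁻⁷ mol s⁻¹.

1.7×10⁻⁷ mol s⁻¹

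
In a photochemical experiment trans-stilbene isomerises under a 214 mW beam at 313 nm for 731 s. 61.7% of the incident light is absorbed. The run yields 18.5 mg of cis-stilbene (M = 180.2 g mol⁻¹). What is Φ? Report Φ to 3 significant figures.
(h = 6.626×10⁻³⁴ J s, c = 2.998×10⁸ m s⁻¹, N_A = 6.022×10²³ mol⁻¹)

Product: 18.5 mg / 180.2 g mol⁻¹ = 1.027×10⁻⁴ mol.
Photon energy at 313 nm: hc/λ = (6.626×10⁻³⁴)(2.998×10⁸)/(313×10⁻⁹) = 6.347×10⁻¹⁹ J.
Energy delivered: (214 mW)(731 s) = 156.4 J.
Photons incident: 156.4 / 6.347×10⁻¹⁹ = 2.464×10²⁰, i.e. 2.464×10²⁰/6.022×10²³ = 4.092×10⁻⁴ mol.
Photons absorbed: 0.617 × 4.092×10⁻⁴ = 2.525×10⁻⁴ mol.
Φ = 1.027×10⁻⁴ mol / 2.525×10⁻⁴ mol photons = 0.407.

Φ = 0.407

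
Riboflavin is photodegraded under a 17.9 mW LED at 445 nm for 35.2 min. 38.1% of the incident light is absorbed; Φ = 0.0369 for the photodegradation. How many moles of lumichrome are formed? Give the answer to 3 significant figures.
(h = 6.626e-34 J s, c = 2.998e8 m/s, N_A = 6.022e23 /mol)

Photon energy at 445 nm: hc/λ = (6.626e-34)(2.998e8)/(445e-9) = 4.464e-19 J.
Energy delivered: (17.9 mW)(2112 s) = 37.80 J.
Photons incident: 37.80 / 4.464e-19 = 8.468e19, i.e. 8.468e19/6.022e23 = 1.406e-4 mol.
Photons absorbed: 0.381 × 1.406e-4 = 5.357e-5 mol.
Product: Φ × n_abs = 0.0369 × 5.357e-5 = 1.977e-6 mol.

1.98e-6 mol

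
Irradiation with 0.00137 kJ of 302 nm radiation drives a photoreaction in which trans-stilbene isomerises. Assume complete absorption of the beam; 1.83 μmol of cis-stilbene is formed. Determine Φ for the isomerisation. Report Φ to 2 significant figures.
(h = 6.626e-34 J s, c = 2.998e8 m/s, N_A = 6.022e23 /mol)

Φ = 0.53

Product: 1.83 μmol = 1.83e-6 mol.
Photon energy at 302 nm: hc/λ = (6.626e-34)(2.998e8)/(302e-9) = 6.578e-19 J.
Incident energy: 0.00137 kJ = 1.37 J.
Photons incident: 1.37 / 6.578e-19 = 2.083e18, i.e. 2.083e18/6.022e23 = 3.459e-6 mol.
Φ = 1.83e-6 mol / 3.459e-6 mol photons = 0.53.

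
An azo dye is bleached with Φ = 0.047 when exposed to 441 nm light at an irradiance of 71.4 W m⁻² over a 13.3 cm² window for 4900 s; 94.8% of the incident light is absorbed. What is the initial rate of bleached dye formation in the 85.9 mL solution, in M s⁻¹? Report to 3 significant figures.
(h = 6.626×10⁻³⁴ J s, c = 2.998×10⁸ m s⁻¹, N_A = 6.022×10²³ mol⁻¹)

Photon energy at 441 nm: hc/λ = (6.626×10⁻³⁴)(2.998×10⁸)/(441×10⁻⁹) = 4.504×10⁻¹⁹ J.
Energy delivered: (71.4 W m⁻²)(13.3×10⁻⁴ m²)(4900 s) = 465.3 J.
Photons incident: 465.3 / 4.504×10⁻¹⁹ = 1.033×10²¹, i.e. 1.033×10²¹/6.022×10²³ = 0.001715 mol.
Photons absorbed: 0.948 × 0.001715 = 0.001626 mol.
Product formed: 0.047 × 0.001626 = 7.642×10⁻⁵ mol.
Rate: 7.642×10⁻⁵ mol / (4900 s × 0.0859 L) = 1.82×10⁻⁷ M s⁻¹.

1.82×10⁻⁷ M s⁻¹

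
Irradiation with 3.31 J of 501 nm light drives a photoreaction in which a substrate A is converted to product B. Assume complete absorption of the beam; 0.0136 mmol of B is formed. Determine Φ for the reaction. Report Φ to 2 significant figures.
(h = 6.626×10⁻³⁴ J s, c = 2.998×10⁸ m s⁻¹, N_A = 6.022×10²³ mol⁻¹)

Φ = 0.98

Product: 0.0136 mmol = 1.36×10⁻⁵ mol.
Photon energy at 501 nm: hc/λ = (6.626×10⁻³⁴)(2.998×10⁸)/(501×10⁻⁹) = 3.965×10⁻¹⁹ J.
Photons incident: 3.31 / 3.965×10⁻¹⁹ = 8.348×10¹⁸, i.e. 8.348×10¹⁸/6.022×10²³ = 1.386×10⁻⁵ mol.
Φ = 1.36×10⁻⁵ mol / 1.386×10⁻⁵ mol photons = 0.98.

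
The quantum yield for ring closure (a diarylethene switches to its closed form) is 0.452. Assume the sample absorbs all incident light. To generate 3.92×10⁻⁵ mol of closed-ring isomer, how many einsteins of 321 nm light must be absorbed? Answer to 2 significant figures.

Photons that must be absorbed: 3.92×10⁻⁵ / 0.452 = 8.673×10⁻⁵ mol.

8.7×10⁻⁵ einstein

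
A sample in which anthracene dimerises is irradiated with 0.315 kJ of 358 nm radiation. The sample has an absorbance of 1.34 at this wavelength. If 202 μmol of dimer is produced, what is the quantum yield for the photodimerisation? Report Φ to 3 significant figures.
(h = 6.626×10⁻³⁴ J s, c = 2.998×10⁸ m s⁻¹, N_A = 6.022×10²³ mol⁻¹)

Product: 202 μmol = 2.02×10⁻⁴ mol.
Photon energy at 358 nm: hc/λ = (6.626×10⁻³⁴)(2.998×10⁸)/(358×10⁻⁹) = 5.549×10⁻¹⁹ J.
Incident energy: 0.315 kJ = 315 J.
Photons incident: 315 / 5.549×10⁻¹⁹ = 5.677×10²⁰, i.e. 5.677×10²⁰/6.022×10²³ = 9.427×10⁻⁴ mol.
Fraction absorbed: 1 − 10^(−1.34) = 0.9543.
Photons absorbed: 0.9543 × 9.427×10⁻⁴ = 8.996×10⁻⁴ mol.
Φ = 2.02×10⁻⁴ mol / 8.996×10⁻⁴ mol photons = 0.225.

Φ = 0.225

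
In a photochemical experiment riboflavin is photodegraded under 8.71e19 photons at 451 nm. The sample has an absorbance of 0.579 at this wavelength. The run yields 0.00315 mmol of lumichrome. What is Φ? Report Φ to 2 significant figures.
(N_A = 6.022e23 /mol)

Product: 0.00315 mmol = 3.15e-6 mol.
Moles of photons: 8.71e19 / 6.022e23 = 1.446e-4 mol.
Fraction absorbed: 1 − 10^(−0.579) = 0.7364.
Photons absorbed: 0.7364 × 1.446e-4 = 1.065e-4 mol.
Φ = 3.15e-6 mol / 1.065e-4 mol photons = 0.030.

Φ = 0.030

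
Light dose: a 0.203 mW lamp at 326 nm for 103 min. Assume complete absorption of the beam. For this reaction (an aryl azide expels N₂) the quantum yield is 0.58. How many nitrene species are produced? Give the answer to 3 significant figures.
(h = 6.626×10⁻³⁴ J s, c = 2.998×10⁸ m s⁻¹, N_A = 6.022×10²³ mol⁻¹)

1.19×10¹⁸ species

Photon energy at 326 nm: hc/λ = (6.626×10⁻³⁴)(2.998×10⁸)/(326×10⁻⁹) = 6.093×10⁻¹⁹ J.
Energy delivered: (0.203 mW)(6180 s) = 1.255 J.
Photons incident: 1.255 / 6.093×10⁻¹⁹ = 2.060×10¹⁸, i.e. 2.060×10¹⁸/6.022×10²³ = 3.421×10⁻⁶ mol.
Product: Φ × n_abs = 0.58 × 3.421×10⁻⁶ = 1.984×10⁻⁶ mol.
As a count: 1.984×10⁻⁶ × 6.022×10²³ = 1.19×10¹⁸.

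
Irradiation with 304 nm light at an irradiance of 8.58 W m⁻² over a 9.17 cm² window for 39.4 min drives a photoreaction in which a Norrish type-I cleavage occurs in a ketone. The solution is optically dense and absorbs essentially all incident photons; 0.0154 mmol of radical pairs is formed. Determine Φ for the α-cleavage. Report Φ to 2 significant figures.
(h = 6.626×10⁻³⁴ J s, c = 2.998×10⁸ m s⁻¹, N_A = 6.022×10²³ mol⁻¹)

Φ = 0.33

Product: 0.0154 mmol = 1.54×10⁻⁵ mol.
Photon energy at 304 nm: hc/λ = (6.626×10⁻³⁴)(2.998×10⁸)/(304×10⁻⁹) = 6.534×10⁻¹⁹ J.
Energy delivered: (8.58 W m⁻²)(9.17×10⁻⁴ m²)(2364 s) = 18.60 J.
Photons incident: 18.60 / 6.534×10⁻¹⁹ = 2.847×10¹⁹, i.e. 2.847×10¹⁹/6.022×10²³ = 4.728×10⁻⁵ mol.
Φ = 1.54×10⁻⁵ mol / 4.728×10⁻⁵ mol photons = 0.33.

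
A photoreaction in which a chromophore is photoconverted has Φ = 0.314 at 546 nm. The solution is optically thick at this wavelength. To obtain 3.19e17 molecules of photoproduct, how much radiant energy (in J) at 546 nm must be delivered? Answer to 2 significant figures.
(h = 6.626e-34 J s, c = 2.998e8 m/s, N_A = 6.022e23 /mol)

Product: 3.19e17 / 6.022e23 = 5.297e-7 mol.
Photons that must be absorbed: 5.297e-7 / 0.314 = 1.687e-6 mol.
Photon energy: hc/λ = 3.638e-19 J; per mole, 2.191e5 J mol⁻¹.
Energy required: 1.687e-6 × 2.191e5 = 0.37 J.

0.37 J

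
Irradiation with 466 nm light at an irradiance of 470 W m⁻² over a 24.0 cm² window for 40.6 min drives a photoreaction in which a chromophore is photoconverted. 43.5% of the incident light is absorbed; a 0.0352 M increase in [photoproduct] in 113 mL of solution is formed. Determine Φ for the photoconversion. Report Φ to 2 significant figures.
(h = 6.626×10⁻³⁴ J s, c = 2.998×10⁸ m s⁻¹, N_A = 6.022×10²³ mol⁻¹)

Product: (0.0352 M)(0.113 L) = 0.003978 mol.
Photon energy at 466 nm: hc/λ = (6.626×10⁻³⁴)(2.998×10⁸)/(466×10⁻⁹) = 4.263×10⁻¹⁹ J.
Energy delivered: (470 W m⁻²)(24.0×10⁻⁴ m²)(2436 s) = 2748 J.
Photons incident: 2748 / 4.263×10⁻¹⁹ = 6.446×10²¹, i.e. 6.446×10²¹/6.022×10²³ = 0.01070 mol.
Photons absorbed: 0.435 × 0.01070 = 0.004655 mol.
Φ = 0.003978 mol / 0.004655 mol photons = 0.85.

Φ = 0.85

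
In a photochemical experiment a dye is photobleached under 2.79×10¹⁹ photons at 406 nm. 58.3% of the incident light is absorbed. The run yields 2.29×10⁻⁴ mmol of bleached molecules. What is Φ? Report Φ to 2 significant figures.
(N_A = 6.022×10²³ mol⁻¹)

Product: 2.29×10⁻⁴ mmol = 2.29×10⁻⁷ mol.
Moles of photons: 2.79×10¹⁹ / 6.022×10²³ = 4.633×10⁻⁵ mol.
Photons absorbed: 0.583 × 4.633×10⁻⁵ = 2.701×10⁻⁵ mol.
Φ = 2.29×10⁻⁷ mol / 2.701×10⁻⁵ mol photons = 0.0085.

Φ = 0.0085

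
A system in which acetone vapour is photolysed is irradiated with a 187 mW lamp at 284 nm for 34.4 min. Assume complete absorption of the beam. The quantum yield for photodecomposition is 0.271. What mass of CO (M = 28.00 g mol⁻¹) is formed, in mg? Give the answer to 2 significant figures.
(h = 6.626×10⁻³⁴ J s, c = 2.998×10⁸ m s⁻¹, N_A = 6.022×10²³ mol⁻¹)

Photon energy at 284 nm: hc/λ = (6.626×10⁻³⁴)(2.998×10⁸)/(284×10⁻⁹) = 6.995×10⁻¹⁹ J.
Energy delivered: (187 mW)(2064 s) = 386.0 J.
Photons incident: 386.0 / 6.995×10⁻¹⁹ = 5.518×10²⁰, i.e. 5.518×10²⁰/6.022×10²³ = 9.163×10⁻⁴ mol.
Product: Φ × n_abs = 0.271 × 9.163×10⁻⁴ = 2.483×10⁻⁴ mol.
Mass: 2.483×10⁻⁴ × 28.00 = 0.006952 g = 7.0 mg.

7.0 mg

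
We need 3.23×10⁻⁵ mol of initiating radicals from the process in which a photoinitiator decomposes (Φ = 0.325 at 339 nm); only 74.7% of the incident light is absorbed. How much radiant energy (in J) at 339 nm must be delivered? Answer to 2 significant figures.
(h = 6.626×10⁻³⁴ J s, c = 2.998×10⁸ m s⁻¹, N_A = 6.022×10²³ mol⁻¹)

Photons that must be absorbed: 3.23×10⁻⁵ / 0.325 = 9.938×10⁻⁵ mol.
Incident photons needed: 9.938×10⁻⁵ / 0.747 = 1.330×10⁻⁴ mol.
Photon energy: hc/λ = 5.860×10⁻¹⁹ J; per mole, 3.529×10⁵ J mol⁻¹.
Energy required: 1.330×10⁻⁴ × 3.529×10⁵ = 47 J.

47 J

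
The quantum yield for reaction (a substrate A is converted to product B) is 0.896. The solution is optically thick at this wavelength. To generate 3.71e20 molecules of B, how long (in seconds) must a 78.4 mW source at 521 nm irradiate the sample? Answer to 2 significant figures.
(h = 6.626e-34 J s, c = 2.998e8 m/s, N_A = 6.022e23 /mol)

Product: 3.71e20 / 6.022e23 = 6.161e-4 mol.
Photons that must be absorbed: 6.161e-4 / 0.896 = 6.876e-4 mol.
Photon energy: hc/λ = 3.813e-19 J; per mole, 2.296e5 J mol⁻¹.
Energy required: 6.876e-4 × 2.296e5 = 157.9 J.
Time: 157.9 J / 0.0784 W = 2000 s.

t ≈ 2000 s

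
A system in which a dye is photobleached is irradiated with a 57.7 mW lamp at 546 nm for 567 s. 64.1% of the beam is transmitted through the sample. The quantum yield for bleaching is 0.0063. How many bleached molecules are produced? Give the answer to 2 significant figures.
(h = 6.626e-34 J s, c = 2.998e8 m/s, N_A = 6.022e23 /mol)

Photon energy at 546 nm: hc/λ = (6.626e-34)(2.998e8)/(546e-9) = 3.638e-19 J.
Energy delivered: (57.7 mW)(567 s) = 32.72 J.
Photons incident: 32.72 / 3.638e-19 = 8.994e19, i.e. 8.994e19/6.022e23 = 1.494e-4 mol.
Fraction absorbed: 1 − 64.1/100 = 0.3590.
Photons absorbed: 0.3590 × 1.494e-4 = 5.363e-5 mol.
Product: Φ × n_abs = 0.0063 × 5.363e-5 = 3.379e-7 mol.
As a count: 3.379e-7 × 6.022e23 = 2.0e17.

2.0e17 bleached molecules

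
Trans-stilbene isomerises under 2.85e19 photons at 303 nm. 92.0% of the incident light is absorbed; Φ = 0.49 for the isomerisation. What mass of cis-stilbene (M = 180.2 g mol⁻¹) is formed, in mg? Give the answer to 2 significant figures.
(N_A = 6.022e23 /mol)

Moles of photons: 2.85e19 / 6.022e23 = 4.733e-5 mol.
Photons absorbed: 0.920 × 4.733e-5 = 4.354e-5 mol.
Product: Φ × n_abs = 0.49 × 4.354e-5 = 2.133e-5 mol.
Mass: 2.133e-5 × 180.2 = 0.003844 g = 3.8 mg.

3.8 mg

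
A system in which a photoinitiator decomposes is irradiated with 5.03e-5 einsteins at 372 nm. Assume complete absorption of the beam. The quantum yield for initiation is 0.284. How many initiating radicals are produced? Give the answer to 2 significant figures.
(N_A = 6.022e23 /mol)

Product: Φ × n_abs = 0.284 × 5.03e-5 = 1.429e-5 mol.
As a count: 1.429e-5 × 6.022e23 = 8.6e18.

8.6e18 initiating radicals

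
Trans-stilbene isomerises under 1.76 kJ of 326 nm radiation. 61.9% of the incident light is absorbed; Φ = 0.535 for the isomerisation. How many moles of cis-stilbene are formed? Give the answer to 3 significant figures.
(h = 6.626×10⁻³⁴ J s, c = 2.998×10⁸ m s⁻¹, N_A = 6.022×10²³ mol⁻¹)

0.00159 mol

Photon energy at 326 nm: hc/λ = (6.626×10⁻³⁴)(2.998×10⁸)/(326×10⁻⁹) = 6.093×10⁻¹⁹ J.
Incident energy: 1.76 kJ = 1760 J.
Photons incident: 1760 / 6.093×10⁻¹⁹ = 2.889×10²¹, i.e. 2.889×10²¹/6.022×10²³ = 0.004797 mol.
Photons absorbed: 0.619 × 0.004797 = 0.002969 mol.
Product: Φ × n_abs = 0.535 × 0.002969 = 0.001588 mol.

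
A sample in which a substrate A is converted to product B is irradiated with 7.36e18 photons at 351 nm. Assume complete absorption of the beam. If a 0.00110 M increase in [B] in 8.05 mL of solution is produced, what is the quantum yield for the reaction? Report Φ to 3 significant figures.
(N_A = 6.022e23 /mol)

Φ = 0.725

Product: (0.00110 M)(0.00805 L) = 8.855e-6 mol.
Moles of photons: 7.36e18 / 6.022e23 = 1.222e-5 mol.
Φ = 8.855e-6 mol / 1.222e-5 mol photons = 0.725.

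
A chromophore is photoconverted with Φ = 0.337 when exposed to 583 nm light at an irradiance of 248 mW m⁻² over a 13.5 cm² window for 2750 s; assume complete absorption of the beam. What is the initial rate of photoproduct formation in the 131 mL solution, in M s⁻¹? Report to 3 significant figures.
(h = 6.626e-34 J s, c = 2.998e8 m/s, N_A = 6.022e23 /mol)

Photon energy at 583 nm: hc/λ = (6.626e-34)(2.998e8)/(583e-9) = 3.407e-19 J.
Energy delivered: (248 mW m⁻²)(13.5e-4 m²)(2750 s) = 0.9207 J.
Photons incident: 0.9207 / 3.407e-19 = 2.702e18, i.e. 2.702e18/6.022e23 = 4.487e-6 mol.
Product formed: 0.337 × 4.487e-6 = 1.512e-6 mol.
Rate: 1.512e-6 mol / (2750 s × 0.131 L) = 4.20e-9 M s⁻¹.

4.20e-9 M s⁻¹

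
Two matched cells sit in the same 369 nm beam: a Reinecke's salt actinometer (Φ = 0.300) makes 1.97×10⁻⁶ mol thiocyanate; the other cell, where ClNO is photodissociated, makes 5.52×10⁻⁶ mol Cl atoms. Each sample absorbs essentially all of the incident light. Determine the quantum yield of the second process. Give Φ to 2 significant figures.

Φ = 0.84

Photons absorbed by the actinometer: 1.97×10⁻⁶ / 0.300 = 6.567×10⁻⁶ mol.
Φ(unknown) = 5.52×10⁻⁶ / 6.567×10⁻⁶ = 0.84.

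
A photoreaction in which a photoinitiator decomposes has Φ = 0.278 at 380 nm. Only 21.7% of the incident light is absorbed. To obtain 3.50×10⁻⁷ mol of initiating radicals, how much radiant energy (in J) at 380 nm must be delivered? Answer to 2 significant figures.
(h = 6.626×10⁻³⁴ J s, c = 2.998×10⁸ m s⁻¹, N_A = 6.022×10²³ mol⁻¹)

Photons that must be absorbed: 3.50×10⁻⁷ / 0.278 = 1.259×10⁻⁶ mol.
Incident photons needed: 1.259×10⁻⁶ / 0.217 = 5.802×10⁻⁶ mol.
Photon energy: hc/λ = 5.228×10⁻¹⁹ J; per mole, 3.148×10⁵ J mol⁻¹.
Energy required: 5.802×10⁻⁶ × 3.148×10⁵ = 1.8 J.

1.8 J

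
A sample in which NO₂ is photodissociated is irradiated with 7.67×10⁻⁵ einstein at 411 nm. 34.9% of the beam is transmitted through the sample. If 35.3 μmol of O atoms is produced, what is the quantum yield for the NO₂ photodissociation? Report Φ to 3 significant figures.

Φ = 0.707

Product: 35.3 μmol = 3.53×10⁻⁵ mol.
Fraction absorbed: 1 − 34.9/100 = 0.6510.
Photons absorbed: 0.6510 × 7.67×10⁻⁵ = 4.993×10⁻⁵ mol.
Φ = 3.53×10⁻⁵ mol / 4.993×10⁻⁵ mol photons = 0.707.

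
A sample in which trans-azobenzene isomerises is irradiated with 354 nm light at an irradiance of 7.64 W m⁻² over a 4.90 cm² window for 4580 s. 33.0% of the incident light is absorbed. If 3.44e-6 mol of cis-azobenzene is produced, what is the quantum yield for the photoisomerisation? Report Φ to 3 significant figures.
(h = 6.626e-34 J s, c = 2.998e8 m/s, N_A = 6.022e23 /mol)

Photon energy at 354 nm: hc/λ = (6.626e-34)(2.998e8)/(354e-9) = 5.612e-19 J.
Energy delivered: (7.64 W m⁻²)(4.90e-4 m²)(4580 s) = 17.15 J.
Photons incident: 17.15 / 5.612e-19 = 3.056e19, i.e. 3.056e19/6.022e23 = 5.075e-5 mol.
Photons absorbed: 0.330 × 5.075e-5 = 1.675e-5 mol.
Φ = 3.44e-6 mol / 1.675e-5 mol photons = 0.205.

Φ = 0.205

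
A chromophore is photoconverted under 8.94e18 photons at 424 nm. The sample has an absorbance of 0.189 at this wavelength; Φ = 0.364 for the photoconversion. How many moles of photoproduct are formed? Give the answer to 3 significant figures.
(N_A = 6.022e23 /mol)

Moles of photons: 8.94e18 / 6.022e23 = 1.485e-5 mol.
Fraction absorbed: 1 − 10^(−0.189) = 0.3529.
Photons absorbed: 0.3529 × 1.485e-5 = 5.241e-6 mol.
Product: Φ × n_abs = 0.364 × 5.241e-6 = 1.908e-6 mol.

1.91e-6 mol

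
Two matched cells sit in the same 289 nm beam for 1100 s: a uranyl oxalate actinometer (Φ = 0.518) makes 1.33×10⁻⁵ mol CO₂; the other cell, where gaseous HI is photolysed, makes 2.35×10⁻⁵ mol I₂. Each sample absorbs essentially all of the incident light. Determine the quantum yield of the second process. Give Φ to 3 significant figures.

Φ = 0.915

Photons absorbed by the actinometer: 1.33×10⁻⁵ / 0.518 = 2.568×10⁻⁵ mol.
Φ(unknown) = 2.35×10⁻⁵ / 2.568×10⁻⁵ = 0.915.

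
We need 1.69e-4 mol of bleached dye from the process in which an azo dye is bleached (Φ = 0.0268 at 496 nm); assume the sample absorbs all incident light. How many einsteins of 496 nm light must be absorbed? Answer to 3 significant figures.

Photons that must be absorbed: 1.69e-4 / 0.0268 = 0.006306 mol.

0.00631 einstein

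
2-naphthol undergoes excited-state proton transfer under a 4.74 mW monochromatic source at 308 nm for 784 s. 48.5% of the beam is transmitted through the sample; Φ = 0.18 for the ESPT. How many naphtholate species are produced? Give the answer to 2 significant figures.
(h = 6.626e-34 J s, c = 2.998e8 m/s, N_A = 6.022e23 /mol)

5.3e17 species

Photon energy at 308 nm: hc/λ = (6.626e-34)(2.998e8)/(308e-9) = 6.450e-19 J.
Energy delivered: (4.74 mW)(784 s) = 3.716 J.
Photons incident: 3.716 / 6.450e-19 = 5.761e18, i.e. 5.761e18/6.022e23 = 9.567e-6 mol.
Fraction absorbed: 1 − 48.5/100 = 0.5150.
Photons absorbed: 0.5150 × 9.567e-6 = 4.927e-6 mol.
Product: Φ × n_abs = 0.18 × 4.927e-6 = 8.869e-7 mol.
As a count: 8.869e-7 × 6.022e23 = 5.3e17.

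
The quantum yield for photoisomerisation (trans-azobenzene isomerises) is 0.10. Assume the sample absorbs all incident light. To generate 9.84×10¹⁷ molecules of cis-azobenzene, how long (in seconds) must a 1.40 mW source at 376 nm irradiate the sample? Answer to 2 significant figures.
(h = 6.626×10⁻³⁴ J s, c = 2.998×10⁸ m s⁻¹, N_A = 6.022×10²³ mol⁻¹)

Product: 9.84×10¹⁷ / 6.022×10²³ = 1.634×10⁻⁶ mol.
Photons that must be absorbed: 1.634×10⁻⁶ / 0.10 = 1.634×10⁻⁵ mol.
Photon energy: hc/λ = 5.283×10⁻¹⁹ J; per mole, 3.181×10⁵ J mol⁻¹.
Energy required: 1.634×10⁻⁵ × 3.181×10⁵ = 5.198 J.
Time: 5.198 J / 0.0014 W = 3700 s.

t ≈ 3700 s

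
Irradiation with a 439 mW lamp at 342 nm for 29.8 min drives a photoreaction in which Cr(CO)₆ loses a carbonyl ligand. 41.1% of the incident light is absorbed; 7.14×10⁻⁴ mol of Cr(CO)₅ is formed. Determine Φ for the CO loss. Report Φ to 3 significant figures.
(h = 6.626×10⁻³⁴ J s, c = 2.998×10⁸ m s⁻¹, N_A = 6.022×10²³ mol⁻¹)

Photon energy at 342 nm: hc/λ = (6.626×10⁻³⁴)(2.998×10⁸)/(342×10⁻⁹) = 5.808×10⁻¹⁹ J.
Energy delivered: (439 mW)(1788 s) = 784.9 J.
Photons incident: 784.9 / 5.808×10⁻¹⁹ = 1.351×10²¹, i.e. 1.351×10²¹/6.022×10²³ = 0.002243 mol.
Photons absorbed: 0.411 × 0.002243 = 9.219×10⁻⁴ mol.
Φ = 7.14×10⁻⁴ mol / 9.219×10⁻⁴ mol photons = 0.774.

Φ = 0.774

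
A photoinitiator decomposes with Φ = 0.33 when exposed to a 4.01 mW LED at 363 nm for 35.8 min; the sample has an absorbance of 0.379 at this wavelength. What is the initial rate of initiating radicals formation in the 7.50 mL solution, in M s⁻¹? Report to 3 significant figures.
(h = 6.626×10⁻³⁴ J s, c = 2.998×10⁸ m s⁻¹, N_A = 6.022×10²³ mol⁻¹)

Photon energy at 363 nm: hc/λ = (6.626×10⁻³⁴)(2.998×10⁸)/(363×10⁻⁹) = 5.472×10⁻¹⁹ J.
Energy delivered: (4.01 mW)(2148 s) = 8.613 J.
Photons incident: 8.613 / 5.472×10⁻¹⁹ = 1.574×10¹⁹, i.e. 1.574×10¹⁹/6.022×10²³ = 2.614×10⁻⁵ mol.
Fraction absorbed: 1 − 10^(−0.379) = 0.5822.
Photons absorbed: 0.5822 × 2.614×10⁻⁵ = 1.522×10⁻⁵ mol.
Product formed: 0.33 × 1.522×10⁻⁵ = 5.023×10⁻⁶ mol.
Rate: 5.023×10⁻⁶ mol / (2148 s × 0.0075 L) = 3.12×10⁻⁷ M s⁻¹.

3.12×10⁻⁷ M s⁻¹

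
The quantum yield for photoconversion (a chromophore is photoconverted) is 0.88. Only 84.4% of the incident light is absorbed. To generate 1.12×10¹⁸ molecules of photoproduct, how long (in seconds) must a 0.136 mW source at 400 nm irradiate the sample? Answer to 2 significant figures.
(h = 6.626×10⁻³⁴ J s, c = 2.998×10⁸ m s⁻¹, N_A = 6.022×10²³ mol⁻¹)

t ≈ 5500 s

Product: 1.12×10¹⁸ / 6.022×10²³ = 1.860×10⁻⁶ mol.
Photons that must be absorbed: 1.860×10⁻⁶ / 0.88 = 2.114×10⁻⁶ mol.
Incident photons needed: 2.114×10⁻⁶ / 0.844 = 2.505×10⁻⁶ mol.
Photon energy: hc/λ = 4.966×10⁻¹⁹ J; per mole, 2.991×10⁵ J mol⁻¹.
Energy required: 2.505×10⁻⁶ × 2.991×10⁵ = 0.7492 J.
Time: 0.7492 J / 0.000136 W = 5500 s.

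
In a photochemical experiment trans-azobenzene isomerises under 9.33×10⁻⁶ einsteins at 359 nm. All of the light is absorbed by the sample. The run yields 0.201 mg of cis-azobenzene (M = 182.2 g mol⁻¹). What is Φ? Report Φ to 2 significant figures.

Φ = 0.12

Product: 0.201 mg / 182.2 g mol⁻¹ = 1.103×10⁻⁶ mol.
Φ = 1.103×10⁻⁶ mol / 9.33×10⁻⁶ mol photons = 0.12.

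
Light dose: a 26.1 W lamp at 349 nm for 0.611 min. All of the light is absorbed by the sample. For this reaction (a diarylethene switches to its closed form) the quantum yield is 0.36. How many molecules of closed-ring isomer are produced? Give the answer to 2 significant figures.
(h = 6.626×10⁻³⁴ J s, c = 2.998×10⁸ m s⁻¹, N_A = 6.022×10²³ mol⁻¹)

6.1×10²⁰ molecules

Photon energy at 349 nm: hc/λ = (6.626×10⁻³⁴)(2.998×10⁸)/(349×10⁻⁹) = 5.692×10⁻¹⁹ J.
Energy delivered: (26.1 W)(36.66 s) = 956.8 J.
Photons incident: 956.8 / 5.692×10⁻¹⁹ = 1.681×10²¹, i.e. 1.681×10²¹/6.022×10²³ = 0.002791 mol.
Product: Φ × n_abs = 0.36 × 0.002791 = 0.001005 mol.
As a count: 0.001005 × 6.022×10²³ = 6.1×10²⁰.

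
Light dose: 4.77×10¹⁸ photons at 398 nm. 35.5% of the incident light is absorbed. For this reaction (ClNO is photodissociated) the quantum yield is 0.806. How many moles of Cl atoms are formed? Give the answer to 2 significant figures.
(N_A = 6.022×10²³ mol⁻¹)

2.3×10⁻⁶ mol

Moles of photons: 4.77×10¹⁸ / 6.022×10²³ = 7.921×10⁻⁶ mol.
Photons absorbed: 0.355 × 7.921×10⁻⁶ = 2.812×10⁻⁶ mol.
Product: Φ × n_abs = 0.806 × 2.812×10⁻⁶ = 2.266×10⁻⁶ mol.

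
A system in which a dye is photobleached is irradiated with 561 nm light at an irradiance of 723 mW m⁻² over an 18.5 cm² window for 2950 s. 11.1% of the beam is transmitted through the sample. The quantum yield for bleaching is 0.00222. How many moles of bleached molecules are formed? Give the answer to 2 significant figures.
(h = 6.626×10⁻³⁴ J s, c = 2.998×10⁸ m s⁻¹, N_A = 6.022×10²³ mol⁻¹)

Photon energy at 561 nm: hc/λ = (6.626×10⁻³⁴)(2.998×10⁸)/(561×10⁻⁹) = 3.541×10⁻¹⁹ J.
Energy delivered: (723 mW m⁻²)(18.5×10⁻⁴ m²)(2950 s) = 3.946 J.
Photons incident: 3.946 / 3.541×10⁻¹⁹ = 1.114×10¹⁹, i.e. 1.114×10¹⁹/6.022×10²³ = 1.850×10⁻⁵ mol.
Fraction absorbed: 1 − 11.1/100 = 0.8890.
Photons absorbed: 0.8890 × 1.850×10⁻⁵ = 1.645×10⁻⁵ mol.
Product: Φ × n_abs = 0.00222 × 1.645×10⁻⁵ = 3.652×10⁻⁸ mol.

3.7×10⁻⁸ mol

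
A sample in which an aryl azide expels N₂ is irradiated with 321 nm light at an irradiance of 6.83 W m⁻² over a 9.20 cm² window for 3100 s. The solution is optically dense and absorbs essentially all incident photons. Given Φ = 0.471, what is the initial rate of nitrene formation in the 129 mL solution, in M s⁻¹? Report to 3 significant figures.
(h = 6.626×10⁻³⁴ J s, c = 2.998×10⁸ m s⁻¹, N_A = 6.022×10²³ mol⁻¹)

Photon energy at 321 nm: hc/λ = (6.626×10⁻³⁴)(2.998×10⁸)/(321×10⁻⁹) = 6.188×10⁻¹⁹ J.
Energy delivered: (6.83 W m⁻²)(9.20×10⁻⁴ m²)(3100 s) = 19.48 J.
Photons incident: 19.48 / 6.188×10⁻¹⁹ = 3.148×10¹⁹, i.e. 3.148×10¹⁹/6.022×10²³ = 5.227×10⁻⁵ mol.
Product formed: 0.471 × 5.227×10⁻⁵ = 2.462×10⁻⁵ mol.
Rate: 2.462×10⁻⁵ mol / (3100 s × 0.129 L) = 6.16×10⁻⁸ M s⁻¹.

6.16×10⁻⁸ M s⁻¹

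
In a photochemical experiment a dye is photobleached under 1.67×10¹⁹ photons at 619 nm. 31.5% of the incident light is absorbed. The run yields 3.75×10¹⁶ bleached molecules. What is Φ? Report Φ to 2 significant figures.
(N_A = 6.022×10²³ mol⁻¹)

Product: 3.75×10¹⁶ / 6.022×10²³ = 6.227×10⁻⁸ mol.
Moles of photons: 1.67×10¹⁹ / 6.022×10²³ = 2.773×10⁻⁵ mol.
Photons absorbed: 0.315 × 2.773×10⁻⁵ = 8.735×10⁻⁶ mol.
Φ = 6.227×10⁻⁸ mol / 8.735×10⁻⁶ mol photons = 0.0071.

Φ = 0.0071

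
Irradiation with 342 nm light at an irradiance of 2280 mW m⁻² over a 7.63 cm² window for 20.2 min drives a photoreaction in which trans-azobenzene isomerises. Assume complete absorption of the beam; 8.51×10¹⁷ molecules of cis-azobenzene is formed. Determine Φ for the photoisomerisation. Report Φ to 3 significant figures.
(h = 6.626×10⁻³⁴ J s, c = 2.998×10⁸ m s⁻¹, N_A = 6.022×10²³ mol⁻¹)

Φ = 0.234

Product: 8.51×10¹⁷ / 6.022×10²³ = 1.413×10⁻⁶ mol.
Photon energy at 342 nm: hc/λ = (6.626×10⁻³⁴)(2.998×10⁸)/(342×10⁻⁹) = 5.808×10⁻¹⁹ J.
Energy delivered: (2280 mW m⁻²)(7.63×10⁻⁴ m²)(1212 s) = 2.108 J.
Photons incident: 2.108 / 5.808×10⁻¹⁹ = 3.629×10¹⁸, i.e. 3.629×10¹⁸/6.022×10²³ = 6.026×10⁻⁶ mol.
Φ = 1.413×10⁻⁶ mol / 6.026×10⁻⁶ mol photons = 0.234.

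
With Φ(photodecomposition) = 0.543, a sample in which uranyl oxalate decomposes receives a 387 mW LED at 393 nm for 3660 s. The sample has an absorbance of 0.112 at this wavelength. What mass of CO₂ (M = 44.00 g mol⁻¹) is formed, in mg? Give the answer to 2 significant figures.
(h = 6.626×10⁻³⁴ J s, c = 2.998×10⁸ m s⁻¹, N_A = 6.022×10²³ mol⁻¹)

Photon energy at 393 nm: hc/λ = (6.626×10⁻³⁴)(2.998×10⁸)/(393×10⁻⁹) = 5.055×10⁻¹⁹ J.
Energy delivered: (387 mW)(3660 s) = 1416 J.
Photons incident: 1416 / 5.055×10⁻¹⁹ = 2.801×10²¹, i.e. 2.801×10²¹/6.022×10²³ = 0.004651 mol.
Fraction absorbed: 1 − 10^(−0.112) = 0.2273.
Photons absorbed: 0.2273 × 0.004651 = 0.001057 mol.
Product: Φ × n_abs = 0.543 × 0.001057 = 5.740×10⁻⁴ mol.
Mass: 5.740×10⁻⁴ × 44.00 = 0.02526 g = 25 mg.

25 mg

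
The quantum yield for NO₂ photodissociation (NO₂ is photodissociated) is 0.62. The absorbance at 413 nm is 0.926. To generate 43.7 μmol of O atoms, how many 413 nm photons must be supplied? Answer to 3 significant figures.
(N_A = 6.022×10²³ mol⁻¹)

Product: 43.7 μmol = 4.37×10⁻⁵ mol.
Photons that must be absorbed: 4.37×10⁻⁵ / 0.62 = 7.048×10⁻⁵ mol.
Fraction absorbed: 1 − 10^(−0.926) = 0.8814.
Incident photons needed: 7.048×10⁻⁵ / 0.8814 = 7.996×10⁻⁵ mol.
Photon count: 7.996×10⁻⁵ × 6.022×10²³ = 4.82×10¹⁹.

4.82×10¹⁹ photons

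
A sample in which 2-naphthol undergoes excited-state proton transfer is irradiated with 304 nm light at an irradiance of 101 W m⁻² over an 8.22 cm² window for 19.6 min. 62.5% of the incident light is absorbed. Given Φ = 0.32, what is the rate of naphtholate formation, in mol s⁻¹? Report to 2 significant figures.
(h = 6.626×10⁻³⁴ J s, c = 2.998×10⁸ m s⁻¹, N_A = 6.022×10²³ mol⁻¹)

4.2×10⁻⁸ mol s⁻¹

Photon energy at 304 nm: hc/λ = (6.626×10⁻³⁴)(2.998×10⁸)/(304×10⁻⁹) = 6.534×10⁻¹⁹ J.
Energy delivered: (101 W m⁻²)(8.22×10⁻⁴ m²)(1176 s) = 97.63 J.
Photons incident: 97.63 / 6.534×10⁻¹⁹ = 1.494×10²⁰, i.e. 1.494×10²⁰/6.022×10²³ = 2.481×10⁻⁴ mol.
Photons absorbed: 0.625 × 2.481×10⁻⁴ = 1.551×10⁻⁴ mol.
Product formed: 0.32 × 1.551×10⁻⁴ = 4.963×10⁻⁵ mol.
Rate: 4.963×10⁻⁵ / 1176 s = 4.2×10⁻⁸ mol s⁻¹.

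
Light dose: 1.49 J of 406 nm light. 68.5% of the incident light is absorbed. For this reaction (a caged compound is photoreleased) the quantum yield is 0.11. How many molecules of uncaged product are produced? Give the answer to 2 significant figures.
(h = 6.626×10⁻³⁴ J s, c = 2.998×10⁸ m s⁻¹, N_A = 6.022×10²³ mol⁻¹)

Photon energy at 406 nm: hc/λ = (6.626×10⁻³⁴)(2.998×10⁸)/(406×10⁻⁹) = 4.893×10⁻¹⁹ J.
Photons incident: 1.49 / 4.893×10⁻¹⁹ = 3.045×10¹⁸, i.e. 3.045×10¹⁸/6.022×10²³ = 5.056×10⁻⁶ mol.
Photons absorbed: 0.685 × 5.056×10⁻⁶ = 3.463×10⁻⁶ mol.
Product: Φ × n_abs = 0.11 × 3.463×10⁻⁶ = 3.809×10⁻⁷ mol.
As a count: 3.809×10⁻⁷ × 6.022×10²³ = 2.3×10¹⁷.

2.3×10¹⁷ molecules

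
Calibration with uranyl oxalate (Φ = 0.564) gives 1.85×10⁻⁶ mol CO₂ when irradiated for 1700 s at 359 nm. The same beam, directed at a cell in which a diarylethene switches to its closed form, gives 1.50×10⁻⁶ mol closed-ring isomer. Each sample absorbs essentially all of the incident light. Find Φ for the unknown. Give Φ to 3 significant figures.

Φ = 0.457

Photons absorbed by the actinometer: 1.85×10⁻⁶ / 0.564 = 3.280×10⁻⁶ mol.
Φ(unknown) = 1.50×10⁻⁶ / 3.280×10⁻⁶ = 0.457.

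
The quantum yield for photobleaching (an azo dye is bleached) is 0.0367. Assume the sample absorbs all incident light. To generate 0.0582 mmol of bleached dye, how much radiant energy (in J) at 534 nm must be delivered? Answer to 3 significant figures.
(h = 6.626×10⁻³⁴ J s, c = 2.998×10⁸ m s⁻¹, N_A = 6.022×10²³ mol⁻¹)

355 J

Product: 0.0582 mmol = 5.82×10⁻⁵ mol.
Photons that must be absorbed: 5.82×10⁻⁵ / 0.0367 = 0.001586 mol.
Photon energy: hc/λ = 3.720×10⁻¹⁹ J; per mole, 2.240×10⁵ J mol⁻¹.
Energy required: 0.001586 × 2.240×10⁵ = 355 J.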